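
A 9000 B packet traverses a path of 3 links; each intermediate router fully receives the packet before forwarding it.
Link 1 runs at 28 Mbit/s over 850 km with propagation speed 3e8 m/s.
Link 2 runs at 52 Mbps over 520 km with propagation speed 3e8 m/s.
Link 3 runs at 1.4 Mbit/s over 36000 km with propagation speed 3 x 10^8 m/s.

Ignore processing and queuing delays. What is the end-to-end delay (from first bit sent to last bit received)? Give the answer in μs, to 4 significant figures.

180000 μs

L = 9000 × 8 = 72000 bits.
Transmission delays (L/R per hop): 2571.43, 1384.62, 51428.6 μs; sum = 55384.6 μs.
Propagation delays (d/s per hop): 2833.33, 1733.33, 120000 μs; sum = 124567 μs.
End-to-end = 180000 μs.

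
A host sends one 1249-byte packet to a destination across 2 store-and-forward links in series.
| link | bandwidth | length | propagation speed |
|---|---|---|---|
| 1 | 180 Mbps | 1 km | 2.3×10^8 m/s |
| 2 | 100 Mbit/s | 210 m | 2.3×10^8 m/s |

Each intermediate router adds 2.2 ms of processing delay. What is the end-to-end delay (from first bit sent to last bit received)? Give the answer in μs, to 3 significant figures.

L = 1249 × 8 = 9992 bits.
Transmission delays (L/R per hop): 55.5111, 99.92 μs; sum = 155.431 μs.
Propagation delays (d/s per hop): 4.34783, 0.913043 μs; sum = 5.26087 μs.
Processing at 1 router(s): 1 × 2.2 ms = 2200 μs.
End-to-end = 2360 μs.

2360 μs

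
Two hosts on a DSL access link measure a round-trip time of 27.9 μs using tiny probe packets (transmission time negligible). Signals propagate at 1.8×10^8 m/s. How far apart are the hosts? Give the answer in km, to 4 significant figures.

2.511 km

One-way propagation = RTT/2 = 13.95 μs.
d = s × t = 180000000 × 1.395e-05 = 2.511 km.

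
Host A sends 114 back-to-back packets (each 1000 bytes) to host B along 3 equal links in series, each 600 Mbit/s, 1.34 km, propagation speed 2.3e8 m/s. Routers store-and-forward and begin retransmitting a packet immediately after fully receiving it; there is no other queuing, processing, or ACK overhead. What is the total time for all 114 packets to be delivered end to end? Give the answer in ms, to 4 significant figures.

Per-hop transmission t_tx = L/R = 8000/600000000 = 0.0133333 ms.
Per-hop propagation t_prop = 1340/2.3e+08 = 0.00582609 ms.
Pipeline fill: first packet needs 3·t_tx to clear all hops; remaining 113 packets each add one t_tx.
Total = (3+114-1)·t_tx + 3·t_prop = 116·0.0133333 + 3·0.00582609 = 1.564 ms.

1.564 ms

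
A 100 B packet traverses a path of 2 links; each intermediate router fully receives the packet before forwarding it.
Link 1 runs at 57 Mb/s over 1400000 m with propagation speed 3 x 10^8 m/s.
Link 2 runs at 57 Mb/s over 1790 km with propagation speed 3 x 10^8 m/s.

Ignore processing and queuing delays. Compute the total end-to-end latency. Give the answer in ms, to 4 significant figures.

L = 100 × 8 = 800 bits.
Transmission delay per hop = L/R = 800/57000000 = 0.0140351 ms; 2 hops → 0.0280702 ms.
Propagation delays (d/s per hop): 4.66667, 5.96667 ms; sum = 10.6333 ms.
End-to-end = 10.66 ms.

10.66 ms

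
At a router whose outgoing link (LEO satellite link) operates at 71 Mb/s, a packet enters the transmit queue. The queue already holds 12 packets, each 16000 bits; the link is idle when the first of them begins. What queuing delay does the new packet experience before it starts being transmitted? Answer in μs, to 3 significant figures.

Each queued packet: L/R = 16000/71000000 = 225.352 μs.
12 queued → 2704.23 μs.
Queuing delay = 2700 μs.

2700 μs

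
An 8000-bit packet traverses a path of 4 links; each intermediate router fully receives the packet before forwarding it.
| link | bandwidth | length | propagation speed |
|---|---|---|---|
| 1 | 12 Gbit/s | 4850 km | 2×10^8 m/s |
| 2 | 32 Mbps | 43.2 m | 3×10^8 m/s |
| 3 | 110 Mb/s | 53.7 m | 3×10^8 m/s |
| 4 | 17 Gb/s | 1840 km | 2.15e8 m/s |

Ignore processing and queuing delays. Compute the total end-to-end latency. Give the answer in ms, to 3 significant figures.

Transmission delays (L/R per hop): 0.000666667, 0.25, 0.0727273, 0.000470588 ms; sum = 0.323865 ms.
Propagation delays (d/s per hop): 24.25, 0.000144, 0.000179, 8.55814 ms; sum = 32.8085 ms.
End-to-end = 33.1 ms.

33.1 ms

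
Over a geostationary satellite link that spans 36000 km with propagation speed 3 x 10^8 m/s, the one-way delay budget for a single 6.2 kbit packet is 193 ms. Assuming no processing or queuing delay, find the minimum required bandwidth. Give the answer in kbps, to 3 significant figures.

84.9 kbps

Propagation delay = 36000000 / 300000000 = 120 ms.
Transmission budget = 193 − 120 = 73 ms.
R ≥ L / t_tx = 6200 bits / 0.073 s = 84.9 kbps.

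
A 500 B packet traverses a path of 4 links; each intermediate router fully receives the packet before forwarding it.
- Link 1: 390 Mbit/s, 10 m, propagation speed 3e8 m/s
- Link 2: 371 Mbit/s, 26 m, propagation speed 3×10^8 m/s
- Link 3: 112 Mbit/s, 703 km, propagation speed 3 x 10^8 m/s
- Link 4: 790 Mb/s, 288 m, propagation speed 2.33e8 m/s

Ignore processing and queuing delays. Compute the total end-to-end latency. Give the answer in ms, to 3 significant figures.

2.41 ms

L = 500 × 8 = 4000 bits.
Transmission delays (L/R per hop): 0.0102564, 0.0107817, 0.0357143, 0.00506329 ms; sum = 0.0618157 ms.
Propagation delays (d/s per hop): 3.33333e-05, 8.66667e-05, 2.34333, 0.00123605 ms; sum = 2.34469 ms.
End-to-end = 2.41 ms.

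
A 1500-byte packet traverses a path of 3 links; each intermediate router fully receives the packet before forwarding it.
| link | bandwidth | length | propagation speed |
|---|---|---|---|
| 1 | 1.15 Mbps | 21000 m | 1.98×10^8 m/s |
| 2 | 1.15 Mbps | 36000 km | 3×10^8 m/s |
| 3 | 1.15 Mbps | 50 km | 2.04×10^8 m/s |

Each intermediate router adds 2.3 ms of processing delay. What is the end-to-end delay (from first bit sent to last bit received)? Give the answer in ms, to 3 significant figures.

156 ms

L = 1500 × 8 = 12000 bits.
Transmission delay per hop = L/R = 12000/1150000 = 10.4348 ms; 3 hops → 31.3043 ms.
Propagation delays (d/s per hop): 0.106061, 120, 0.245098 ms; sum = 120.351 ms.
Processing at 2 router(s): 2 × 2.3 ms = 4.6 ms.
End-to-end = 156 ms.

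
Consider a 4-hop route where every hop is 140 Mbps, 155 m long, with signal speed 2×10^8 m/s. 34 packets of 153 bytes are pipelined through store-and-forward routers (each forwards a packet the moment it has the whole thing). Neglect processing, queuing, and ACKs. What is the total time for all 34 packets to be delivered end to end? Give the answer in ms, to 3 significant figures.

0.327 ms

Per-hop transmission t_tx = L/R = 1224/140000000 = 0.00874286 ms.
Per-hop propagation t_prop = 155/200000000 = 0.000775 ms.
Pipeline fill: first packet needs 4·t_tx to clear all hops; remaining 33 packets each add one t_tx.
Total = (4+34-1)·t_tx + 4·t_prop = 37·0.00874286 + 4·0.000775 = 0.327 ms.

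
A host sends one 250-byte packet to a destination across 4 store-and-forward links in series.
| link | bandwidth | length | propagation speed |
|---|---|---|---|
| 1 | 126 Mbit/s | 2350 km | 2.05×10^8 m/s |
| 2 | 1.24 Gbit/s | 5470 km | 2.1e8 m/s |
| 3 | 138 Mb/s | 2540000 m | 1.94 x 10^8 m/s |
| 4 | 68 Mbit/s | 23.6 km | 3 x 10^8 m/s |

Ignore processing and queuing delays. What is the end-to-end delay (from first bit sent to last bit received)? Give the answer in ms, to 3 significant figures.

50.7 ms

L = 250 × 8 = 2000 bits.
Transmission delays (L/R per hop): 0.015873, 0.0016129, 0.0144928, 0.0294118 ms; sum = 0.0613904 ms.
Propagation delays (d/s per hop): 11.4634, 26.0476, 13.0928, 0.0786667 ms; sum = 50.6825 ms.
End-to-end = 50.7 ms.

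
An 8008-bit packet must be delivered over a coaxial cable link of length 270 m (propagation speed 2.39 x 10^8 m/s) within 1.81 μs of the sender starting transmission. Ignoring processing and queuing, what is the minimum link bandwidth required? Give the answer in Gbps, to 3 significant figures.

11.8 Gbps

Propagation delay = 270 / 239000000 = 1.12971 μs.
Transmission budget = 1.81 − 1.12971 = 0.680293 μs.
R ≥ L / t_tx = 8008 bits / 6.80293e-07 s = 11.8 Gbps.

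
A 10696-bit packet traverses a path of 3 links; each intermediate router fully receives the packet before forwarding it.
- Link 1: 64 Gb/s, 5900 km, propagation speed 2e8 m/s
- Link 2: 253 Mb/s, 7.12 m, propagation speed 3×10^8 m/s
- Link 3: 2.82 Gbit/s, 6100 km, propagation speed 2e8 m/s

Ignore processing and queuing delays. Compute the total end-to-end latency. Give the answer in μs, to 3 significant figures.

Transmission delays (L/R per hop): 0.167125, 42.2767, 3.79291 μs; sum = 46.2367 μs.
Propagation delays (d/s per hop): 29500, 0.0237333, 30500 μs; sum = 60000 μs.
End-to-end = 60000 μs.

60000 μs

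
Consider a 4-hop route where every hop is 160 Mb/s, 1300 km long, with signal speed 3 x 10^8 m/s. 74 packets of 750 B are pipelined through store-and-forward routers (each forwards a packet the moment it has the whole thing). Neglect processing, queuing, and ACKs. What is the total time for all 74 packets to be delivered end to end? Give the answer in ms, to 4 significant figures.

Per-hop transmission t_tx = L/R = 6000/160000000 = 0.0375 ms.
Per-hop propagation t_prop = 1300000/300000000 = 4.33333 ms.
Pipeline fill: first packet needs 4·t_tx to clear all hops; remaining 73 packets each add one t_tx.
Total = (4+74-1)·t_tx + 4·t_prop = 77·0.0375 + 4·4.33333 = 20.22 ms.

20.22 ms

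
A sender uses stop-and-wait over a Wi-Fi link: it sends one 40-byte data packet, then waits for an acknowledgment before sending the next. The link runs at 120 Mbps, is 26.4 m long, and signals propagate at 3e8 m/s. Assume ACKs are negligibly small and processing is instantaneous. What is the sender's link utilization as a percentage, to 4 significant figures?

93.81 %

t_tx = L/R = 320/120000000 = 2.66667e-06 s.
t_prop = 26.4/300000000 = 8.8e-08 s; RTT = 1.76e-07 s.
Cycle = t_tx + RTT = 2.84267e-06 s.
Utilization = t_tx / cycle = 2.66667e-06/2.84267e-06 = 93.81 %.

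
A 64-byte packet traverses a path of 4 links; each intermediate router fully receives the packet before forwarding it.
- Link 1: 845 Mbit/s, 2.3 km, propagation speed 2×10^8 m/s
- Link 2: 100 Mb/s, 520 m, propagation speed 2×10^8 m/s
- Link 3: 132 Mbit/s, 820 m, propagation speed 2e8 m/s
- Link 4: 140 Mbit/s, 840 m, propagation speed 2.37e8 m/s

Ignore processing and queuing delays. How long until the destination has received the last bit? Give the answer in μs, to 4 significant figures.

L = 64 × 8 = 512 bits.
Transmission delays (L/R per hop): 0.605917, 5.12, 3.87879, 3.65714 μs; sum = 13.2618 μs.
Propagation delays (d/s per hop): 11.5, 2.6, 4.1, 3.5443 μs; sum = 21.7443 μs.
End-to-end = 35.01 μs.

35.01 μs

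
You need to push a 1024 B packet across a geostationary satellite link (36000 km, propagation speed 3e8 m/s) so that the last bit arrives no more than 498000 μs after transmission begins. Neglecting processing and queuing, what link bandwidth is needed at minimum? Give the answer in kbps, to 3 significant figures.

21.7 kbps

L = 8192 bits.
Propagation delay = 36000000 / 300000000 = 120000 μs.
Transmission budget = 498000 − 120000 = 378000 μs.
R ≥ L / t_tx = 8192 bits / 0.378 s = 21.7 kbps.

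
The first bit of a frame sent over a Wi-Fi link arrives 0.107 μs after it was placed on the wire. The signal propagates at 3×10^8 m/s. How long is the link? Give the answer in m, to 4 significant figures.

d = s × t_prop = 300000000 × 1.07e-07 = 32.10 m.

32.10 m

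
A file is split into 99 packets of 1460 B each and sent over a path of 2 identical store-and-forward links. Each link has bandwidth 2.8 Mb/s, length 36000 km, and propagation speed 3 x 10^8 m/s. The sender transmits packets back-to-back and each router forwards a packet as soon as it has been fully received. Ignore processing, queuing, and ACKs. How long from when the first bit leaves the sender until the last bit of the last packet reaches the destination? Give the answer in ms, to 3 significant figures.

Per-hop transmission t_tx = L/R = 11680/2800000 = 4.17143 ms.
Per-hop propagation t_prop = 36000000/300000000 = 120 ms.
Pipeline fill: first packet needs 2·t_tx to clear all hops; remaining 98 packets each add one t_tx.
Total = (2+99-1)·t_tx + 2·t_prop = 100·4.17143 + 2·120 = 657 ms.

657 ms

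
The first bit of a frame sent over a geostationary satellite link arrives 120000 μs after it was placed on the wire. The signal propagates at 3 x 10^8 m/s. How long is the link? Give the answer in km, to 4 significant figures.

36000 km

d = s × t_prop = 300000000 × 0.12 = 36000 km.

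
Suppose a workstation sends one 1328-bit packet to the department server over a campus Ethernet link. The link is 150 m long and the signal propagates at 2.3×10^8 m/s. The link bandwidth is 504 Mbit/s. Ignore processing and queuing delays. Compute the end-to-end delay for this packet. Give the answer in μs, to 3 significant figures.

3.29 μs

Transmission delay = L/R = 1328 / 504000000 = 2.63492 μs.
Propagation delay = d/s = 150 m / 2.3e+08 m/s = 0.652174 μs.
Total = 3.29 μs.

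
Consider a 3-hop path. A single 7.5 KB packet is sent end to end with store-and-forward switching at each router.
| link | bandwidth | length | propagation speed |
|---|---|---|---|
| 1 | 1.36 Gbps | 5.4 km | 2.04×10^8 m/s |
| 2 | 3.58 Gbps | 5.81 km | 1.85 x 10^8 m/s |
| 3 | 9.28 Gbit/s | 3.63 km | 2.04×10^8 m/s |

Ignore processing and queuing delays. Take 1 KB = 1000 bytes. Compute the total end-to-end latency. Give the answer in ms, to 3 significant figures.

L = 60000 bits.
Transmission delays (L/R per hop): 0.0441176, 0.0167598, 0.00646552 ms; sum = 0.0673429 ms.
Propagation delays (d/s per hop): 0.0264706, 0.0314054, 0.0177941 ms; sum = 0.0756701 ms.
End-to-end = 0.143 ms.

0.143 ms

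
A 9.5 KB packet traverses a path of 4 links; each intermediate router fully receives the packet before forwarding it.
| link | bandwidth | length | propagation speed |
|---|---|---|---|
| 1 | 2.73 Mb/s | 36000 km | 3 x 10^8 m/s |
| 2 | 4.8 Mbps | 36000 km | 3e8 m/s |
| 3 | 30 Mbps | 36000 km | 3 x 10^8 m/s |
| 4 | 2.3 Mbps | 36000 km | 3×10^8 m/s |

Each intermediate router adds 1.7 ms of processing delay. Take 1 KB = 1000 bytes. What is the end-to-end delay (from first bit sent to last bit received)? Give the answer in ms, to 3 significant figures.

L = 76000 bits.
Transmission delays (L/R per hop): 27.8388, 15.8333, 2.53333, 33.0435 ms; sum = 79.249 ms.
Propagation delays (d/s per hop): 120, 120, 120, 120 ms; sum = 480 ms.
Processing at 3 router(s): 3 × 1.7 ms = 5.1 ms.
End-to-end = 564 ms.

564 ms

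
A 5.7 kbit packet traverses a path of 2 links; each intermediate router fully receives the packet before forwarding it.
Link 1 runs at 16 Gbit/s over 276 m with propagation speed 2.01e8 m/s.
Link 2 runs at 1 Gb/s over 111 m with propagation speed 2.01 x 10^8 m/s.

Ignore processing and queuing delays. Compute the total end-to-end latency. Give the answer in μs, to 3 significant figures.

L = 5700 bits.
Transmission delays (L/R per hop): 0.35625, 5.7 μs; sum = 6.05625 μs.
Propagation delays (d/s per hop): 1.37313, 0.552239 μs; sum = 1.92537 μs.
End-to-end = 7.98 μs.

7.98 μs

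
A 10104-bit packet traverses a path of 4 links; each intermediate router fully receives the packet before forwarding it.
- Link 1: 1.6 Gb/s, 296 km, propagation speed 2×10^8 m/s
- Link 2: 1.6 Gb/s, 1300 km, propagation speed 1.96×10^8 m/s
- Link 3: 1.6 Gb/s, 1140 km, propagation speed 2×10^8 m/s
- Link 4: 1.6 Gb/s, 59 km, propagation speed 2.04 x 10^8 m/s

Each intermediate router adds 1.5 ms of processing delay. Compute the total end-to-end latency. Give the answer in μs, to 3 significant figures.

18600 μs

Transmission delay per hop = L/R = 10104/1600000000 = 6.315 μs; 4 hops → 25.26 μs.
Propagation delays (d/s per hop): 1480, 6632.65, 5700, 289.216 μs; sum = 14101.9 μs.
Processing at 3 router(s): 3 × 1.5 ms = 4500 μs.
End-to-end = 18600 μs.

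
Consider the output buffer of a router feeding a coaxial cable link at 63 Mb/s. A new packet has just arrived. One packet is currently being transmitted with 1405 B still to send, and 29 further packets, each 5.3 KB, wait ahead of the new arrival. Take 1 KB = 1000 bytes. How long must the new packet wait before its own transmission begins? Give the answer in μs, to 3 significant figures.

Each queued packet: L/R = 42400/63000000 = 673.016 μs.
29 queued → 19517.5 μs.
Plus remaining 11240 bits of current packet: 178.413 μs.
Queuing delay = 19700 μs.

19700 μs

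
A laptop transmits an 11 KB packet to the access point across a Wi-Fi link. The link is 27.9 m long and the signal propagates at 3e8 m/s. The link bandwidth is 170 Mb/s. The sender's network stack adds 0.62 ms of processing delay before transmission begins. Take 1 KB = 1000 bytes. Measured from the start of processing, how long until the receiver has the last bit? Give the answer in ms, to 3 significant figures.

1.14 ms

L = 88000 bits.
Transmission delay = L/R = 88000 / 170000000 = 0.517647 ms.
Propagation delay = d/s = 27.9 m / 300000000 m/s = 9.3e-05 ms.
Plus processing delay 0.62 ms = 0.62 ms.
Total = 1.14 ms.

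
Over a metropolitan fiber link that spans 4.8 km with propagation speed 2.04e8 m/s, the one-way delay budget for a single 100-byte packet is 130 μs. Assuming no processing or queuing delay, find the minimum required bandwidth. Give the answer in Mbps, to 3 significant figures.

7.51 Mbps

L = 800 bits.
Propagation delay = 4800 / 204000000 = 23.5294 μs.
Transmission budget = 130 − 23.5294 = 106.471 μs.
R ≥ L / t_tx = 800 bits / 0.000106471 s = 7.51 Mbps.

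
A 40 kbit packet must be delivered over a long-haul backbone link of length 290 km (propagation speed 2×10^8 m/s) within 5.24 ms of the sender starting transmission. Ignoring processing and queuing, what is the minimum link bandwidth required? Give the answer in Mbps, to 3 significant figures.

10.6 Mbps

Propagation delay = 290000 / 200000000 = 1.45 ms.
Transmission budget = 5.24 − 1.45 = 3.79 ms.
R ≥ L / t_tx = 40000 bits / 0.00379 s = 10.6 Mbps.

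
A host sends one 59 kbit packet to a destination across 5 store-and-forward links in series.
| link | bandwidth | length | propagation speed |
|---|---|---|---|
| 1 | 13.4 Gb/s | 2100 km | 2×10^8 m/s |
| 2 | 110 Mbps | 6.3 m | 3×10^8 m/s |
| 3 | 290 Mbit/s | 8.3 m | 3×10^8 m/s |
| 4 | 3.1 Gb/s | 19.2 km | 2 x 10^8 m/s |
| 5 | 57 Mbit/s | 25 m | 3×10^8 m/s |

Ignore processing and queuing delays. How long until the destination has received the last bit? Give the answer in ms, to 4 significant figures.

L = 59000 bits.
Transmission delays (L/R per hop): 0.00440299, 0.536364, 0.203448, 0.0190323, 1.03509 ms; sum = 1.79833 ms.
Propagation delays (d/s per hop): 10.5, 2.1e-05, 2.76667e-05, 0.096, 8.33333e-05 ms; sum = 10.5961 ms.
End-to-end = 12.39 ms.

12.39 ms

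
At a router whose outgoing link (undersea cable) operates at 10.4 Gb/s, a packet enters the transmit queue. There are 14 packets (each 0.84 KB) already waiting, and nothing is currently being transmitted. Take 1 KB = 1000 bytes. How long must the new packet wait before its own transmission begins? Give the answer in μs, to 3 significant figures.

9.05 μs

Each queued packet: L/R = 6720/10400000000 = 0.646154 μs.
14 queued → 9.04615 μs.
Queuing delay = 9.05 μs.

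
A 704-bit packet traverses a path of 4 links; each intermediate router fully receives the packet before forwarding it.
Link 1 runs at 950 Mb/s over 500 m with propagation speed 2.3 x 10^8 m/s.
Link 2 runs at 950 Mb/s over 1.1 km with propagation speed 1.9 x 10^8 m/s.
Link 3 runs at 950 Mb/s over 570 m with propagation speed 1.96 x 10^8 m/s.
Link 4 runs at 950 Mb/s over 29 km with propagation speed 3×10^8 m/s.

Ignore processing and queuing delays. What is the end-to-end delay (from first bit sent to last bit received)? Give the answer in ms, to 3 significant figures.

Transmission delay per hop = L/R = 704/950000000 = 0.000741053 ms; 4 hops → 0.00296421 ms.
Propagation delays (d/s per hop): 0.00217391, 0.00578947, 0.00290816, 0.0966667 ms; sum = 0.107538 ms.
End-to-end = 0.111 ms.

0.111 ms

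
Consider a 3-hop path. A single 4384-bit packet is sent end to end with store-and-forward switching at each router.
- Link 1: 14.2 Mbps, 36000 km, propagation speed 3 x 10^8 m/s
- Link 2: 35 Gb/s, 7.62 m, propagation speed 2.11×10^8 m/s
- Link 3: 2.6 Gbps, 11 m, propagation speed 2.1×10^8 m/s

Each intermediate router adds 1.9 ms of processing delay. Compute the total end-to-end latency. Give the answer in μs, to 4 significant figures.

124100 μs

Transmission delays (L/R per hop): 308.732, 0.125257, 1.68615 μs; sum = 310.544 μs.
Propagation delays (d/s per hop): 120000, 0.0361137, 0.052381 μs; sum = 120000 μs.
Processing at 2 router(s): 2 × 1.9 ms = 3800 μs.
End-to-end = 124100 μs.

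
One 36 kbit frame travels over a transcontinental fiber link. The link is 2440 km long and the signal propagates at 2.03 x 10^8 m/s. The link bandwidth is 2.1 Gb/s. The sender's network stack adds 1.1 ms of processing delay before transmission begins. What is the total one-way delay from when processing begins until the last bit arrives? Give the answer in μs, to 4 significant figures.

13140 μs

L = 36000 bits.
Transmission delay = L/R = 36000 / 2100000000 = 17.1429 μs.
Propagation delay = d/s = 2440000 m / 2.03e+08 m/s = 12019.7 μs.
Plus processing delay 1.1 ms = 1100 μs.
Total = 13140 μs.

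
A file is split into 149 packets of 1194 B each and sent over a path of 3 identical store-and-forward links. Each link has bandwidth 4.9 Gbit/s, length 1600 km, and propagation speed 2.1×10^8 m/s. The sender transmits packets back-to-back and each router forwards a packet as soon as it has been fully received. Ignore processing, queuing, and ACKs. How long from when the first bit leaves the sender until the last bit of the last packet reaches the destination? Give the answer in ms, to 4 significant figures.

Per-hop transmission t_tx = L/R = 9552/4900000000 = 0.00194939 ms.
Per-hop propagation t_prop = 1600000/210000000 = 7.61905 ms.
Pipeline fill: first packet needs 3·t_tx to clear all hops; remaining 148 packets each add one t_tx.
Total = (3+149-1)·t_tx + 3·t_prop = 151·0.00194939 + 3·7.61905 = 23.15 ms.

23.15 ms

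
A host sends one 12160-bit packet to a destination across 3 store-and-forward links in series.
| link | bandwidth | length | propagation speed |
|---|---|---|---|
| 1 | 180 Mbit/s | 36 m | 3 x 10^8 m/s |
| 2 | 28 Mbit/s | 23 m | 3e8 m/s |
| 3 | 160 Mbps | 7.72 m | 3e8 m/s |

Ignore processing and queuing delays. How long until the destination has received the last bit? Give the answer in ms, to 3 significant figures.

0.578 ms

Transmission delays (L/R per hop): 0.0675556, 0.434286, 0.076 ms; sum = 0.577841 ms.
Propagation delays (d/s per hop): 0.00012, 7.66667e-05, 2.57333e-05 ms; sum = 0.0002224 ms.
End-to-end = 0.578 ms.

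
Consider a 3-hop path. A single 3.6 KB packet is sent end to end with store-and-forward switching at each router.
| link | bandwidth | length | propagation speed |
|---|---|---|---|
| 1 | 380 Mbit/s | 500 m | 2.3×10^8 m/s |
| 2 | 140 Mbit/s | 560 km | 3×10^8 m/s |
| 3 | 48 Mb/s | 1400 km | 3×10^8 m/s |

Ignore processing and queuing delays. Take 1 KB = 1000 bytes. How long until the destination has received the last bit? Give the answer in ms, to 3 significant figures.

7.42 ms

L = 28800 bits.
Transmission delays (L/R per hop): 0.0757895, 0.205714, 0.6 ms; sum = 0.881504 ms.
Propagation delays (d/s per hop): 0.00217391, 1.86667, 4.66667 ms; sum = 6.53551 ms.
End-to-end = 7.42 ms.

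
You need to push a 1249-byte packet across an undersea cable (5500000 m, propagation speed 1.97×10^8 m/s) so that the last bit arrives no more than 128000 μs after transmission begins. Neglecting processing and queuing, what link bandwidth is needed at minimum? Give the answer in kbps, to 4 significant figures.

L = 9992 bits.
Propagation delay = 5500000 / 197000000 = 27918.8 μs.
Transmission budget = 128000 − 27918.8 = 100081 μs.
R ≥ L / t_tx = 9992 bits / 0.100081 s = 99.84 kbps.

99.84 kbps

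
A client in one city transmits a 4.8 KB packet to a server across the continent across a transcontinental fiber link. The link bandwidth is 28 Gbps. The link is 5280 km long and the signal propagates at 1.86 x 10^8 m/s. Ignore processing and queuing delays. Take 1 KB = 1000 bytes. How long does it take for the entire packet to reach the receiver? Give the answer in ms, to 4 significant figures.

28.39 ms

L = 38400 bits.
Transmission delay = L/R = 38400 / 28000000000 = 0.00137143 ms.
Propagation delay = d/s = 5280000 m / 186000000 m/s = 28.3871 ms.
Total = 28.39 ms.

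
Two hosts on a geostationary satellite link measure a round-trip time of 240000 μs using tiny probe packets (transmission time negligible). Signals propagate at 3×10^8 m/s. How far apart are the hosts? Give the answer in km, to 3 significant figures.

One-way propagation = RTT/2 = 120000 μs.
d = s × t = 300000000 × 0.12 = 36000 km.

36000 km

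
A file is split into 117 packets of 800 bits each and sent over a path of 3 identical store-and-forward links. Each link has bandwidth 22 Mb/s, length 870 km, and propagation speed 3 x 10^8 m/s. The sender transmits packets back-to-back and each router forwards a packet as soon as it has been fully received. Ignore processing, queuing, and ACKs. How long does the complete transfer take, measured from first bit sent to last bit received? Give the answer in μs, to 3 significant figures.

13000 μs

Per-hop transmission t_tx = L/R = 800/22000000 = 36.3636 μs.
Per-hop propagation t_prop = 870000/300000000 = 2900 μs.
Pipeline fill: first packet needs 3·t_tx to clear all hops; remaining 116 packets each add one t_tx.
Total = (3+117-1)·t_tx + 3·t_prop = 119·36.3636 + 3·2900 = 13000 μs.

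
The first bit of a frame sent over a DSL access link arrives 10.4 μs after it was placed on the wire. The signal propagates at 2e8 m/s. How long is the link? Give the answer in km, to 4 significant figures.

d = s × t_prop = 200000000 × 1.04e-05 = 2.080 km.

2.080 km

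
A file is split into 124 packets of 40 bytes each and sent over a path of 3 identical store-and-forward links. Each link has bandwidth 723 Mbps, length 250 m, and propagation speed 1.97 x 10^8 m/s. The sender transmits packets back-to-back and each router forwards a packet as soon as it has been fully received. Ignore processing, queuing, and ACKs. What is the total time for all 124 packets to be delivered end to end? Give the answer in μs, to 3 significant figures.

59.6 μs

Per-hop transmission t_tx = L/R = 320/723000000 = 0.4426 μs.
Per-hop propagation t_prop = 250/197000000 = 1.26904 μs.
Pipeline fill: first packet needs 3·t_tx to clear all hops; remaining 123 packets each add one t_tx.
Total = (3+124-1)·t_tx + 3·t_prop = 126·0.4426 + 3·1.26904 = 59.6 μs.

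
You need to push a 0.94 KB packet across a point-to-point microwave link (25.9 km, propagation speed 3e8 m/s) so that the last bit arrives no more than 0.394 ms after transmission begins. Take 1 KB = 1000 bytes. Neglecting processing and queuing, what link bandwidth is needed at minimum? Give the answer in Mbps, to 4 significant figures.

L = 7520 bits.
Propagation delay = 25900 / 300000000 = 0.0863333 ms.
Transmission budget = 0.394 − 0.0863333 = 0.307667 ms.
R ≥ L / t_tx = 7520 bits / 0.000307667 s = 24.44 Mbps.

24.44 Mbps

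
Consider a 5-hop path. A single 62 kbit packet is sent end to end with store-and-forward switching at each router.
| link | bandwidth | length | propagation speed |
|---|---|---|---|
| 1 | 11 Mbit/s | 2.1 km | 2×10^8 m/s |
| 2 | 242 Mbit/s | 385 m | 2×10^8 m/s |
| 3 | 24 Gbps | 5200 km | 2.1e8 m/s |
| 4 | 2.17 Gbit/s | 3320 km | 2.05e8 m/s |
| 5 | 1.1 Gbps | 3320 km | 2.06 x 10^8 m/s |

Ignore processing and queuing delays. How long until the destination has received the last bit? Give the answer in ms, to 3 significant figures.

63.1 ms

L = 62000 bits.
Transmission delays (L/R per hop): 5.63636, 0.256198, 0.00258333, 0.0285714, 0.0563636 ms; sum = 5.98008 ms.
Propagation delays (d/s per hop): 0.0105, 0.001925, 24.7619, 16.1951, 16.1165 ms; sum = 57.086 ms.
End-to-end = 63.1 ms.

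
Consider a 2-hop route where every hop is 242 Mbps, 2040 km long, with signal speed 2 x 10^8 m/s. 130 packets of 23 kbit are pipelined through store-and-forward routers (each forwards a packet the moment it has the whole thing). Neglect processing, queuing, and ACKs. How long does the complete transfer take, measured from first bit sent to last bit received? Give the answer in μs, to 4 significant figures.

32850 μs

Per-hop transmission t_tx = L/R = 23000/242000000 = 95.0413 μs.
Per-hop propagation t_prop = 2040000/200000000 = 10200 μs.
Pipeline fill: first packet needs 2·t_tx to clear all hops; remaining 129 packets each add one t_tx.
Total = (2+130-1)·t_tx + 2·t_prop = 131·95.0413 + 2·10200 = 32850 μs.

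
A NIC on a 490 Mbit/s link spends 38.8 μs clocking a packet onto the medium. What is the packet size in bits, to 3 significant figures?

L = R × t_tx = 490000000 b/s × 3.88e-05 s = 19012 bits.

19000 bits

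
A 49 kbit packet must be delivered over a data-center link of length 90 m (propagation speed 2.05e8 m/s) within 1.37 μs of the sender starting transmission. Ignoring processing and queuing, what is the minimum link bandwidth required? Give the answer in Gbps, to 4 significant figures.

Propagation delay = 90 / 2.05e+08 = 0.439024 μs.
Transmission budget = 1.37 − 0.439024 = 0.930976 μs.
R ≥ L / t_tx = 49000 bits / 9.30976e-07 s = 52.63 Gbps.

52.63 Gbps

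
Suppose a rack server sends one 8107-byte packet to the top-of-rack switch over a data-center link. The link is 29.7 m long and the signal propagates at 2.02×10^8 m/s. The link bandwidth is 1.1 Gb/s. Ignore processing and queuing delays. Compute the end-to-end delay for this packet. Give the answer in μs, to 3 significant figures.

L = 8107 × 8 = 64856 bits.
Transmission delay = L/R = 64856 / 1100000000 = 58.96 μs.
Propagation delay = d/s = 29.7 m / 202000000 m/s = 0.14703 μs.
Total = 59.1 μs.

59.1 μs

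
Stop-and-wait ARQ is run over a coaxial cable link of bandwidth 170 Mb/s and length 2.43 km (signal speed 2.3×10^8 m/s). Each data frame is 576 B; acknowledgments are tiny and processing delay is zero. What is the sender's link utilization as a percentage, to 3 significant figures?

t_tx = L/R = 4608/170000000 = 2.71059e-05 s.
t_prop = 2430/2.3e+08 = 1.05652e-05 s; RTT = 2.11304e-05 s.
Cycle = t_tx + RTT = 4.82363e-05 s.
Utilization = t_tx / cycle = 2.71059e-05/4.82363e-05 = 56.2 %.

56.2 %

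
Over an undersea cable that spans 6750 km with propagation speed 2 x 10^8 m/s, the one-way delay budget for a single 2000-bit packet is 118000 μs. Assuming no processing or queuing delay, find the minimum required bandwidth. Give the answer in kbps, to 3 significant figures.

23.7 kbps

Propagation delay = 6750000 / 200000000 = 33750 μs.
Transmission budget = 118000 − 33750 = 84250 μs.
R ≥ L / t_tx = 2000 bits / 0.08425 s = 23.7 kbps.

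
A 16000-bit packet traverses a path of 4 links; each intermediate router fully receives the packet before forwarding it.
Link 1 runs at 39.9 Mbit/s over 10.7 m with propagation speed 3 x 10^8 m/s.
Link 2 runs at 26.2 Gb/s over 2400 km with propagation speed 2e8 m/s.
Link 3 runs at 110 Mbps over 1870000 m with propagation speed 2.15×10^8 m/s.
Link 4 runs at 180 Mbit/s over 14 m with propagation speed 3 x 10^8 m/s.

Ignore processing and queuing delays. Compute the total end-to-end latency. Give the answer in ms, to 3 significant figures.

21.3 ms

Transmission delays (L/R per hop): 0.401003, 0.000610687, 0.145455, 0.0888889 ms; sum = 0.635957 ms.
Propagation delays (d/s per hop): 3.56667e-05, 12, 8.69767, 4.66667e-05 ms; sum = 20.6978 ms.
End-to-end = 21.3 ms.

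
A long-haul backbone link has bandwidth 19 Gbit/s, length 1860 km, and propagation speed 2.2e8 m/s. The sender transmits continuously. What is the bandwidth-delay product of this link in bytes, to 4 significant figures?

Propagation delay = 1860000 / 2.2e+08 = 0.00845455 s.
BDP = R × t_prop = 19000000000 × 0.00845455 = 160636000 bits.
In bytes: 160636000/8 = 20080000 bytes.

20080000 bytes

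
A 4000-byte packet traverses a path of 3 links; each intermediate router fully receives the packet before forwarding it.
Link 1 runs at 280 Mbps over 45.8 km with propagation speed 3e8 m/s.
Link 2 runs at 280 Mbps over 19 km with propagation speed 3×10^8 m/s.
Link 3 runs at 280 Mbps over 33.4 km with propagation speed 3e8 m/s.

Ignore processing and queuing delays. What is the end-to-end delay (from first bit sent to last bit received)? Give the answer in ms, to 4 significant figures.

0.6702 ms

L = 4000 × 8 = 32000 bits.
Transmission delay per hop = L/R = 32000/280000000 = 0.114286 ms; 3 hops → 0.342857 ms.
Propagation delays (d/s per hop): 0.152667, 0.0633333, 0.111333 ms; sum = 0.327333 ms.
End-to-end = 0.6702 ms.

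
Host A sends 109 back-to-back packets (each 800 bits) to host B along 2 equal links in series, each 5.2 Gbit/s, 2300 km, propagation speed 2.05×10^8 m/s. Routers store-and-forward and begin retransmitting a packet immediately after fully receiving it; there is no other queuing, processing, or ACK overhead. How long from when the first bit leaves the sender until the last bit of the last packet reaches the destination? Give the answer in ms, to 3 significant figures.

22.5 ms

Per-hop transmission t_tx = L/R = 800/5200000000 = 0.000153846 ms.
Per-hop propagation t_prop = 2300000/2.05e+08 = 11.2195 ms.
Pipeline fill: first packet needs 2·t_tx to clear all hops; remaining 108 packets each add one t_tx.
Total = (2+109-1)·t_tx + 2·t_prop = 110·0.000153846 + 2·11.2195 = 22.5 ms.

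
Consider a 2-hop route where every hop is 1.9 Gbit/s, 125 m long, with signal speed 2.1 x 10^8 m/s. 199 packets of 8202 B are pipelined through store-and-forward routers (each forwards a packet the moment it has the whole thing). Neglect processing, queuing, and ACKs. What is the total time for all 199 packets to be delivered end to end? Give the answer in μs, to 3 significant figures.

6910 μs

Per-hop transmission t_tx = L/R = 65616/1900000000 = 34.5347 μs.
Per-hop propagation t_prop = 125/210000000 = 0.595238 μs.
Pipeline fill: first packet needs 2·t_tx to clear all hops; remaining 198 packets each add one t_tx.
Total = (2+199-1)·t_tx + 2·t_prop = 200·34.5347 + 2·0.595238 = 6910 μs.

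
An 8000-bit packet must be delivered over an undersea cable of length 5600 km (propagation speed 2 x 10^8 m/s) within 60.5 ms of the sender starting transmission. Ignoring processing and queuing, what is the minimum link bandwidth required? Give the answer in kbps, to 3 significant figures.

Propagation delay = 5600000 / 200000000 = 28 ms.
Transmission budget = 60.5 − 28 = 32.5 ms.
R ≥ L / t_tx = 8000 bits / 0.0325 s = 246 kbps.

246 kbps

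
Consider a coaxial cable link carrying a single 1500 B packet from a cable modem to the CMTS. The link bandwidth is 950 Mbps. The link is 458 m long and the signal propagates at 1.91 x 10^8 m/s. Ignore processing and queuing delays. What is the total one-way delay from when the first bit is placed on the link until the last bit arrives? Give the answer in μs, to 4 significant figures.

15.03 μs

L = 1500 × 8 = 12000 bits.
Transmission delay = L/R = 12000 / 950000000 = 12.6316 μs.
Propagation delay = d/s = 458 m / 191000000 m/s = 2.39791 μs.
Total = 15.03 μs.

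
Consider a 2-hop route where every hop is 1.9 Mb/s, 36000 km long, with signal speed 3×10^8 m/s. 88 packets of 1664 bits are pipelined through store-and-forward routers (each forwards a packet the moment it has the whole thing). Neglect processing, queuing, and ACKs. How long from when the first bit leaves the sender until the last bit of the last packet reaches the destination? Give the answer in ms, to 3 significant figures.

Per-hop transmission t_tx = L/R = 1664/1900000 = 0.875789 ms.
Per-hop propagation t_prop = 36000000/300000000 = 120 ms.
Pipeline fill: first packet needs 2·t_tx to clear all hops; remaining 87 packets each add one t_tx.
Total = (2+88-1)·t_tx + 2·t_prop = 89·0.875789 + 2·120 = 318 ms.

318 ms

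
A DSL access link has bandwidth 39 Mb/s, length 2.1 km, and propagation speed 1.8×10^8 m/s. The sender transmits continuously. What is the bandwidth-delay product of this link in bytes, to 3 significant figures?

56.9 bytes

Propagation delay = 2100 / 180000000 = 1.16667e-05 s.
BDP = R × t_prop = 39000000 × 1.16667e-05 = 455 bits.
In bytes: 455/8 = 56.9 bytes.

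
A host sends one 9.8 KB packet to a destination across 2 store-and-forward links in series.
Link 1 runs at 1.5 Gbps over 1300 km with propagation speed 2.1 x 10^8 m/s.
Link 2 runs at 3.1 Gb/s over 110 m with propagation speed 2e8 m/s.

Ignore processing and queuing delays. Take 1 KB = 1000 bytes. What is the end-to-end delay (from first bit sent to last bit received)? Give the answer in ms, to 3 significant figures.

6.27 ms

L = 78400 bits.
Transmission delays (L/R per hop): 0.0522667, 0.0252903 ms; sum = 0.077557 ms.
Propagation delays (d/s per hop): 6.19048, 0.00055 ms; sum = 6.19103 ms.
End-to-end = 6.27 ms.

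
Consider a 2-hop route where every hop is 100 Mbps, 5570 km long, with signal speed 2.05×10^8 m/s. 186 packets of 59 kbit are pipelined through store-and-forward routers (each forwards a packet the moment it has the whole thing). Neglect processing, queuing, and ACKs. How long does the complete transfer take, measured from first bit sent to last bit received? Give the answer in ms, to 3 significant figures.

Per-hop transmission t_tx = L/R = 59000/100000000 = 0.59 ms.
Per-hop propagation t_prop = 5570000/2.05e+08 = 27.1707 ms.
Pipeline fill: first packet needs 2·t_tx to clear all hops; remaining 185 packets each add one t_tx.
Total = (2+186-1)·t_tx + 2·t_prop = 187·0.59 + 2·27.1707 = 165 ms.

165 ms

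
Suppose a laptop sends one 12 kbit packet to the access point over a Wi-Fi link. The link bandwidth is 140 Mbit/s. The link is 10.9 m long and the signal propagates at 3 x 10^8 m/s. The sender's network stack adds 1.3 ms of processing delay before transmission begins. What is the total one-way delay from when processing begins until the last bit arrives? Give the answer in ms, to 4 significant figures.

L = 12000 bits.
Transmission delay = L/R = 12000 / 140000000 = 0.0857143 ms.
Propagation delay = d/s = 10.9 m / 300000000 m/s = 3.63333e-05 ms.
Plus processing delay 1.3 ms = 1.3 ms.
Total = 1.386 ms.

1.386 ms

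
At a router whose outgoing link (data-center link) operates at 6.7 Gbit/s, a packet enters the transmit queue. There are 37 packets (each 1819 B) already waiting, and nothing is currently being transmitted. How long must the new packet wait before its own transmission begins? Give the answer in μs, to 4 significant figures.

80.36 μs

Each queued packet: L/R = 14552/6700000000 = 2.17194 μs.
37 queued → 80.3618 μs.
Queuing delay = 80.36 μs.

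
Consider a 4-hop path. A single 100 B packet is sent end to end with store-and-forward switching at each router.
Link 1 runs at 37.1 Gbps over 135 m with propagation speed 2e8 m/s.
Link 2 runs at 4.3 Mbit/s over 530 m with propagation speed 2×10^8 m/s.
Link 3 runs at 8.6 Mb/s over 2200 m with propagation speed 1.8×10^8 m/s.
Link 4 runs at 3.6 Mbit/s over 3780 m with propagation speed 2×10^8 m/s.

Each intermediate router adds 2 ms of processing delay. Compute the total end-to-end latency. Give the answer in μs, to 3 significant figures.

L = 100 × 8 = 800 bits.
Transmission delays (L/R per hop): 0.0215633, 186.047, 93.0233, 222.222 μs; sum = 501.314 μs.
Propagation delays (d/s per hop): 0.675, 2.65, 12.2222, 18.9 μs; sum = 34.4472 μs.
Processing at 3 router(s): 3 × 2 ms = 6000 μs.
End-to-end = 6540 μs.

6540 μs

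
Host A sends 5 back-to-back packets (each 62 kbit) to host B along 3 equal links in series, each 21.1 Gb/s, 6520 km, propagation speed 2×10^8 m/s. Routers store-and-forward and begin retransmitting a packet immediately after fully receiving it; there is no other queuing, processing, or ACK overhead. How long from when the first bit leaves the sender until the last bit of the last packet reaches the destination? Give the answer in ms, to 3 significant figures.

97.8 ms

Per-hop transmission t_tx = L/R = 62000/21100000000 = 0.00293839 ms.
Per-hop propagation t_prop = 6520000/200000000 = 32.6 ms.
Pipeline fill: first packet needs 3·t_tx to clear all hops; remaining 4 packets each add one t_tx.
Total = (3+5-1)·t_tx + 3·t_prop = 7·0.00293839 + 3·32.6 = 97.8 ms.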